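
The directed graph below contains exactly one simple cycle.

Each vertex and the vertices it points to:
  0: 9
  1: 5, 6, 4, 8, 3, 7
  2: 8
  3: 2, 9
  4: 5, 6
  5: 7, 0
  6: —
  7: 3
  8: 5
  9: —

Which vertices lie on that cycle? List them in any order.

2, 3, 5, 7, 8

DFS with gray/black marking from 8:
8 gray
  5 gray
    7 gray
      3 gray
        2 gray
          2→8: 8 is gray → back edge
Back edge closes the cycle 8 → 5 → 7 → 3 → 2 → 8; its vertices are {2, 3, 5, 7, 8}.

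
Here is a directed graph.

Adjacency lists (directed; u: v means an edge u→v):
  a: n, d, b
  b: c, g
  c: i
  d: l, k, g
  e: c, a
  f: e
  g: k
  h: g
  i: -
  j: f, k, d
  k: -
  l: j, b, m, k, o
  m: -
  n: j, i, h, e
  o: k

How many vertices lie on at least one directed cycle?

7

A vertex is on a directed cycle iff it belongs to a strongly connected component of size ≥ 2 (or has a self-loop).
The vertices on cycles are {a, d, e, f, j, l, n} — 7 in total.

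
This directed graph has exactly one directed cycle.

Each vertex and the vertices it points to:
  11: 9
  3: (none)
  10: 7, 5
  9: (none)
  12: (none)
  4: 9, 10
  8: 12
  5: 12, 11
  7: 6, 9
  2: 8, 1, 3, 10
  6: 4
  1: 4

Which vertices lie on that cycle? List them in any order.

4, 6, 7, 10

DFS with gray/black marking from 10:
10 gray
  7 gray
    6 gray
      4 gray
        9 gray
        9 black
        4→10: 10 is gray → back edge
Back edge closes the cycle 10 → 7 → 6 → 4 → 10; its vertices are {4, 6, 7, 10}.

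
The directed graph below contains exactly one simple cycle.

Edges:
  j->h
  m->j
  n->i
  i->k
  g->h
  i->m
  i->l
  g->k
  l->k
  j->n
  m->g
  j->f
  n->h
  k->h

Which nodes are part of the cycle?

i, j, m, n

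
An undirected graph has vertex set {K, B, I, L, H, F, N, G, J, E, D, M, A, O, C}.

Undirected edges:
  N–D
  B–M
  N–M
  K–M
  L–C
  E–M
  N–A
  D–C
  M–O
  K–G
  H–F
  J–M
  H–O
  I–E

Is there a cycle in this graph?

No

DFS, tracking each vertex's parent; an edge to a visited non-parent vertex closes a cycle.
Start from M:
visit M (parent –)
  visit J (parent M)
    J–M: parent, skip
  visit E (parent M)
    visit I (parent E)
      I–E: parent, skip
    E–M: parent, skip
  visit N (parent M)
    visit D (parent N)
      D–N: parent, skip
      visit C (parent D)
        visit L (parent C)
          L–C: parent, skip
        C–D: parent, skip
    N–M: parent, skip
    visit A (parent N)
      A–N: parent, skip
  visit O (parent M)
    O–M: parent, skip
    visit H (parent O)
      visit F (parent H)
        F–H: parent, skip
      H–O: parent, skip
  visit B (parent M)
    B–M: parent, skip
  visit K (parent M)
    K–M: parent, skip
    visit G (parent K)
      G–K: parent, skip
No non-parent visited neighbor found — the graph is a forest.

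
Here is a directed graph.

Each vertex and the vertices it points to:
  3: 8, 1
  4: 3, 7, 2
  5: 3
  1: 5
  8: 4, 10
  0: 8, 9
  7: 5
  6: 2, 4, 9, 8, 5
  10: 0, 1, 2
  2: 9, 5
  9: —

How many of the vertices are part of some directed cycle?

9

A vertex is on a directed cycle iff it belongs to a strongly connected component of size ≥ 2 (or has a self-loop).
The vertices on cycles are {0, 1, 2, 3, 4, 5, 7, 8, 10} — 9 in total.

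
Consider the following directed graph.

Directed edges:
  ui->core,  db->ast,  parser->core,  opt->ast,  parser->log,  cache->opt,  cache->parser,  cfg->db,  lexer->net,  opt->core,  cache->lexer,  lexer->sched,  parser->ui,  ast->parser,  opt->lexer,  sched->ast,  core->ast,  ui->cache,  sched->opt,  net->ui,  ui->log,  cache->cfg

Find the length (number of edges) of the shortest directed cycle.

For each vertex v, BFS finds the shortest path from v back to v.
The shortest such closed walk is cache → parser → ui → cache, length 3.

3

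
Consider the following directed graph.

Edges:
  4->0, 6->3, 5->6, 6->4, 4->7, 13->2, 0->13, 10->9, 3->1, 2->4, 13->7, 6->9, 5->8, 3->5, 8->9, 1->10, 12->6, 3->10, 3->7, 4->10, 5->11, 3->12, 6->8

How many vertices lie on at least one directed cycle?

8

A vertex is on a directed cycle iff it belongs to a strongly connected component of size ≥ 2 (or has a self-loop).
The vertices on cycles are {0, 2, 3, 4, 5, 6, 12, 13} — 8 in total.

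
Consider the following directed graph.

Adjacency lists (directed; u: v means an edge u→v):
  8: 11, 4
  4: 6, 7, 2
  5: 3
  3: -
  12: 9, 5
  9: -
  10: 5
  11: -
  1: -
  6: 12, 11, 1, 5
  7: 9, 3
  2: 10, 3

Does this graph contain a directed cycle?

DFS with white/gray/black marking, starting from 1:
1 gray
1 black
8 gray
  11 gray
  11 black
  4 gray
    6 gray
      12 gray
        9 gray
        9 black
        5 gray
          3 gray
          3 black
        5 black
      12 black
      6→11: 11 black — skip
      6→1: 1 black — skip
      6→5: 5 black — skip
    6 black
    7 gray
      7→9: 9 black — skip
      7→3: 3 black — skip
    7 black
    2 gray
      10 gray
        10→5: 5 black — skip
      10 black
      2→3: 3 black — skip
    2 black
  4 black
8 black
Every edge goes to a white or black vertex — no back edge, so the graph is acyclic.

No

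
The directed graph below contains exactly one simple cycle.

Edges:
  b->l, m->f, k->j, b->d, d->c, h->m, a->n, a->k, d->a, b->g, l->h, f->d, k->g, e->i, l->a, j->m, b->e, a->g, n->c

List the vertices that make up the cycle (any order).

DFS with gray/black marking from d:
d gray
  a gray
    n gray
      c gray
      c black
    n black
    g gray
    g black
    k gray
      j gray
        m gray
          f gray
            f→d: d is gray → back edge
Back edge closes the cycle d → a → k → j → m → f → d; its vertices are {a, d, f, j, k, m}.

a, d, f, j, k, m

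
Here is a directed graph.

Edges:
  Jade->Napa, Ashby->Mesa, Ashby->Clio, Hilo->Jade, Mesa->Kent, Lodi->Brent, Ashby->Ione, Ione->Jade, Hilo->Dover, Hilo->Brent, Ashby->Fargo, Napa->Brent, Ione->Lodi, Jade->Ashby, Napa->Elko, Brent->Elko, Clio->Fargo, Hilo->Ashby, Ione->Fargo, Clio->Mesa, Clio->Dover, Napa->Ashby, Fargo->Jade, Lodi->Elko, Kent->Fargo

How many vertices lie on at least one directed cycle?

A vertex is on a directed cycle iff it belongs to a strongly connected component of size ≥ 2 (or has a self-loop).
The vertices on cycles are {Clio, Ione, Jade, Kent, Mesa, Napa, Ashby, Fargo} — 8 in total.

8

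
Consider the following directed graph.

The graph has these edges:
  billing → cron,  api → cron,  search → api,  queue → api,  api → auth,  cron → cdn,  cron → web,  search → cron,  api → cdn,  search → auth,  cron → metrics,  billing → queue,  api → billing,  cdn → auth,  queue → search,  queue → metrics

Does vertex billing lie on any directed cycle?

Yes

billing is on a cycle iff billing can reach itself via ≥1 edge.
billing → queue → api → billing — yes.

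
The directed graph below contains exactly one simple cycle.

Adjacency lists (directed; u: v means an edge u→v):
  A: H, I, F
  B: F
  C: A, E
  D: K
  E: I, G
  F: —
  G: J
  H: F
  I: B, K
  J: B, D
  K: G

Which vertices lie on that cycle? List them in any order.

DFS with gray/black marking from G:
G gray
  J gray
    B gray
      F gray
      F black
    B black
    D gray
      K gray
        K→G: G is gray → back edge
Back edge closes the cycle G → J → D → K → G; its vertices are {D, G, J, K}.

D, G, J, K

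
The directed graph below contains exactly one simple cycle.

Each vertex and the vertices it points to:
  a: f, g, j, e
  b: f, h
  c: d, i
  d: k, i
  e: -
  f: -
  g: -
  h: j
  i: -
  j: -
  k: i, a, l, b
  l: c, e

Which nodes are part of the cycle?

DFS with gray/black marking from k:
k gray
  i gray
  i black
  a gray
    f gray
    f black
    g gray
    g black
    j gray
    j black
    e gray
    e black
  a black
  l gray
    c gray
      d gray
        d→k: k is gray → back edge
Back edge closes the cycle k → l → c → d → k; its vertices are {c, d, k, l}.

c, d, k, l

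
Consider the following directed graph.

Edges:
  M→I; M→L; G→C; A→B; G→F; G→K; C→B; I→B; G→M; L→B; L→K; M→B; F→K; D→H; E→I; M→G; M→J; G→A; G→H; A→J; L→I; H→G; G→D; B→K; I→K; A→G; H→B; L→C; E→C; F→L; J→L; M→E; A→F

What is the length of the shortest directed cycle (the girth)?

2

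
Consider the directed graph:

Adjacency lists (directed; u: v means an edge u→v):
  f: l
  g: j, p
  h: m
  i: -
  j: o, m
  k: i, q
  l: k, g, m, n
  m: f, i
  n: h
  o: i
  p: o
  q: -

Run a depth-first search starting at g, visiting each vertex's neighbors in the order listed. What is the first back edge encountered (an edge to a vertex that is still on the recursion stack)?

DFS from g (visiting each vertex's neighbors in the order listed); mark gray on enter, black on exit:
g gray
  j gray
    o gray
      i gray
      i black
    o black
    m gray
      f gray
        l gray
          k gray
            k→i: i black — skip
            q gray
            q black
          k black
          l→g: g is gray → back edge
First back edge: l → g.

l->g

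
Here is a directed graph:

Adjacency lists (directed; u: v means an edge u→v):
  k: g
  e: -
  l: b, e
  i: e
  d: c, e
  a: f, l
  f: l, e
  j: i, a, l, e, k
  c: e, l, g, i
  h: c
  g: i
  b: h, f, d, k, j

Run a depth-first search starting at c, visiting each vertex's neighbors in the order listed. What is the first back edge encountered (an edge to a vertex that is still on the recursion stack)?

h->c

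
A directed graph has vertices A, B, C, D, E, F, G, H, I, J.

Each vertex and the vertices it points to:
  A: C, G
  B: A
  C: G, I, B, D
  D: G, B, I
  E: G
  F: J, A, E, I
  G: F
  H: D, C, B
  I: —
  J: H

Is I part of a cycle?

I lies on a cycle iff there is a path from I back to itself.
Exploring from I, it never reaches itself; equivalently, its strongly connected component is a singleton.

No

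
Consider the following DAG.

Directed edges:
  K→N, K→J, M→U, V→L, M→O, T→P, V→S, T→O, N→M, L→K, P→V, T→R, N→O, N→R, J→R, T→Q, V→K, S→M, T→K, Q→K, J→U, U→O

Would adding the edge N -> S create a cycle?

No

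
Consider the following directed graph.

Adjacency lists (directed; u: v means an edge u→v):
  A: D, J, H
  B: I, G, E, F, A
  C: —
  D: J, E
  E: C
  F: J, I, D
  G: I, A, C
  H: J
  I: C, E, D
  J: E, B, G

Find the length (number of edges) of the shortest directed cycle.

3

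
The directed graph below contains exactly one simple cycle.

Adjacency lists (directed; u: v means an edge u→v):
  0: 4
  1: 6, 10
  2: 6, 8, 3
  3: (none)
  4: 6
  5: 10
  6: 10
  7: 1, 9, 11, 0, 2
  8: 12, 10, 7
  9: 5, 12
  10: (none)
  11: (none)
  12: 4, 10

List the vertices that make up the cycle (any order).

2, 7, 8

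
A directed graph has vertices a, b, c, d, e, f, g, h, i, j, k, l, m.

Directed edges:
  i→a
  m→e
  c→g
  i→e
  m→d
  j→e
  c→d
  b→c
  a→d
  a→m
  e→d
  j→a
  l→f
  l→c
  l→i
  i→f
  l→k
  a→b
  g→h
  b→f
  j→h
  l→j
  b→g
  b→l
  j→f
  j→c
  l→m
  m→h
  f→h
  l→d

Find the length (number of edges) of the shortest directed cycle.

For each vertex v, BFS finds the shortest path from v back to v.
The shortest such closed walk is b → l → i → a → b, length 4.

4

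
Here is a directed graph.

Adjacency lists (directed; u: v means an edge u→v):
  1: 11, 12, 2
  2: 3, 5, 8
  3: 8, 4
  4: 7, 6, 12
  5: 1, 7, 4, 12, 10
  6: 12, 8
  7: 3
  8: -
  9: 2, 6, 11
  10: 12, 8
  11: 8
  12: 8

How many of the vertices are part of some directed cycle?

6

A vertex is on a directed cycle iff it belongs to a strongly connected component of size ≥ 2 (or has a self-loop).
The vertices on cycles are {1, 2, 3, 4, 5, 7} — 6 in total.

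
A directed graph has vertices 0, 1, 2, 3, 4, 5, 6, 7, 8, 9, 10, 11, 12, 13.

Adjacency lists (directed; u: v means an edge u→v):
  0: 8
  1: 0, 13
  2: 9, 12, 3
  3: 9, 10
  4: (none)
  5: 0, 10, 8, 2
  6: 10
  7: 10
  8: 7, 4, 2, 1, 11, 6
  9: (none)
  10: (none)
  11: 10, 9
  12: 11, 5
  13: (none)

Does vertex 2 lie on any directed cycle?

Yes

2 is on a cycle iff 2 can reach itself via ≥1 edge.
2 → 12 → 5 → 2 — yes.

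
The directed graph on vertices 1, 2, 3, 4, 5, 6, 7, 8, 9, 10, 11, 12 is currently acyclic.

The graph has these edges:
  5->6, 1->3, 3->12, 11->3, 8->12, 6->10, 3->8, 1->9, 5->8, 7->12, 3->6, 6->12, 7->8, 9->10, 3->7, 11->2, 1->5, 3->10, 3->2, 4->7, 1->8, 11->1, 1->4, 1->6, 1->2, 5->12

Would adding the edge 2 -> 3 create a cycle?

Yes

Adding 2→3 creates a cycle iff 3 can already reach 2.
Path from 3: 3 → 2.
So 3 → … → 2 → 3 is a cycle.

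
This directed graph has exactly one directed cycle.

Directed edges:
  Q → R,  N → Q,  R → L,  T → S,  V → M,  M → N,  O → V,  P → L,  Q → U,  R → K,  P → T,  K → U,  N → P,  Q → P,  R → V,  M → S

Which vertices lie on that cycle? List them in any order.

M, N, Q, R, V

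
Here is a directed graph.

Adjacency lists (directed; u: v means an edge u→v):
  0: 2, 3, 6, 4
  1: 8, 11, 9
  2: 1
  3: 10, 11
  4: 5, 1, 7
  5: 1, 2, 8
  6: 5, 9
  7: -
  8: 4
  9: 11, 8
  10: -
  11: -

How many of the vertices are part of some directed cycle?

6

A vertex is on a directed cycle iff it belongs to a strongly connected component of size ≥ 2 (or has a self-loop).
The vertices on cycles are {1, 2, 4, 5, 8, 9} — 6 in total.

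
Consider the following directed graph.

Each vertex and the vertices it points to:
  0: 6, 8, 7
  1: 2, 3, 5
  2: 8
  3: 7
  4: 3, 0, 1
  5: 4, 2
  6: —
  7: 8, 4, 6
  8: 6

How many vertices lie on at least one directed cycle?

6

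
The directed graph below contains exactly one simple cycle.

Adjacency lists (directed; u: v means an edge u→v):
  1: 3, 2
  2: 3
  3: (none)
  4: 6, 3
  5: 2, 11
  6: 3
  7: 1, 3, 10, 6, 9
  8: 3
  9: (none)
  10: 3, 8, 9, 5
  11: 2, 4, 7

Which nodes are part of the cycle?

DFS with gray/black marking from 11:
11 gray
  2 gray
    3 gray
    3 black
  2 black
  4 gray
    6 gray
      6→3: 3 black — skip
    6 black
    4→3: 3 black — skip
  4 black
  7 gray
    1 gray
      1→3: 3 black — skip
      1→2: 2 black — skip
    1 black
    7→3: 3 black — skip
    10 gray
      10→3: 3 black — skip
      8 gray
        8→3: 3 black — skip
      8 black
      9 gray
      9 black
      5 gray
        5→2: 2 black — skip
        5→11: 11 is gray → back edge
Back edge closes the cycle 11 → 7 → 10 → 5 → 11; its vertices are {5, 7, 10, 11}.

5, 7, 10, 11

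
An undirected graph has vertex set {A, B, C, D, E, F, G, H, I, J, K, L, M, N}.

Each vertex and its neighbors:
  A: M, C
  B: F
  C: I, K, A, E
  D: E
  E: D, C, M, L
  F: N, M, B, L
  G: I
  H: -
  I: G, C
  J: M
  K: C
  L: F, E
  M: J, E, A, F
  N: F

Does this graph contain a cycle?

DFS, tracking each vertex's parent; an edge to a visited non-parent vertex closes a cycle.
Start from C:
visit C (parent –)
  visit I (parent C)
    visit G (parent I)
      G–I: parent, skip
    I–C: parent, skip
  visit K (parent C)
    K–C: parent, skip
  visit A (parent C)
    visit M (parent A)
      visit J (parent M)
        J–M: parent, skip
      visit E (parent M)
        visit D (parent E)
          D–E: parent, skip
        E–C: C visited and ≠ parent → cycle
Cycle: C – A – M – E – C.

Yes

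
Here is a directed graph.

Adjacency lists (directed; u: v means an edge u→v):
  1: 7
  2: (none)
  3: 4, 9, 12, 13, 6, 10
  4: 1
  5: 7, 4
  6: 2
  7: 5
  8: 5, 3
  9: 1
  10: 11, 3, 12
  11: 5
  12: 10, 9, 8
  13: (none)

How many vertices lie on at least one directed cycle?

A vertex is on a directed cycle iff it belongs to a strongly connected component of size ≥ 2 (or has a self-loop).
The vertices on cycles are {1, 3, 4, 5, 7, 8, 10, 12} — 8 in total.

8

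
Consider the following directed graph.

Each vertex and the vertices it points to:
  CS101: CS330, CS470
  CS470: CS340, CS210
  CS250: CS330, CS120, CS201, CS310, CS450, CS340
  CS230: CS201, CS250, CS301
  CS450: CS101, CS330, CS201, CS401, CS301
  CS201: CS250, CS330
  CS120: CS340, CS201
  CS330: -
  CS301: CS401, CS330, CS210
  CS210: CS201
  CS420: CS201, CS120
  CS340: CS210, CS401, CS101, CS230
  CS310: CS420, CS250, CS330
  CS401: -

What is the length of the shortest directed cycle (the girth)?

For each vertex v, BFS finds the shortest path from v back to v.
The shortest such closed walk is CS310 → CS250 → CS310, length 2.

2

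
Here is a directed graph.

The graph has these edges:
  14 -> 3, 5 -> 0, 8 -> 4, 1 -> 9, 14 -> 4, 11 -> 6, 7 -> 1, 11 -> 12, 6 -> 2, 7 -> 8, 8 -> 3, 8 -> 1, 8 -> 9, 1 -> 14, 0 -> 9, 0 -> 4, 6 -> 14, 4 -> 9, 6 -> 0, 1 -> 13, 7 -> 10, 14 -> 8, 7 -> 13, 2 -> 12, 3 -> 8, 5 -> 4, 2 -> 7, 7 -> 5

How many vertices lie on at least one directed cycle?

4

A vertex is on a directed cycle iff it belongs to a strongly connected component of size ≥ 2 (or has a self-loop).
The vertices on cycles are {1, 3, 8, 14} — 4 in total.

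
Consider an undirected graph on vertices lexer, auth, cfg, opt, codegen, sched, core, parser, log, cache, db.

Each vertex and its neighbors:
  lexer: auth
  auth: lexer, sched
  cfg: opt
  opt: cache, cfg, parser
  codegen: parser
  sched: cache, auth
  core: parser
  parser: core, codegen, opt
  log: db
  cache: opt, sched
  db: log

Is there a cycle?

No

DFS, tracking each vertex's parent; an edge to a visited non-parent vertex closes a cycle.
Start from cache:
visit cache (parent –)
  visit opt (parent cache)
    opt–cache: parent, skip
    visit cfg (parent opt)
      cfg–opt: parent, skip
    visit parser (parent opt)
      visit core (parent parser)
        core–parser: parent, skip
      visit codegen (parent parser)
        codegen–parser: parent, skip
      parser–opt: parent, skip
  visit sched (parent cache)
    sched–cache: parent, skip
    visit auth (parent sched)
      visit lexer (parent auth)
        lexer–auth: parent, skip
      auth–sched: parent, skip
visit log (parent –)
  visit db (parent log)
    db–log: parent, skip
No non-parent visited neighbor found — the graph is a forest.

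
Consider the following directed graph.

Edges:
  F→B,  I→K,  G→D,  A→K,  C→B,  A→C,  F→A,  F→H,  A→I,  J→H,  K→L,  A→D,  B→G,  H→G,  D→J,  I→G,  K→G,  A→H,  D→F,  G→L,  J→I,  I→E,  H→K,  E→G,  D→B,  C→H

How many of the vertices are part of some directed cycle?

11

A vertex is on a directed cycle iff it belongs to a strongly connected component of size ≥ 2 (or has a self-loop).
The vertices on cycles are {A, B, C, D, E, F, G, H, I, J, K} — 11 in total.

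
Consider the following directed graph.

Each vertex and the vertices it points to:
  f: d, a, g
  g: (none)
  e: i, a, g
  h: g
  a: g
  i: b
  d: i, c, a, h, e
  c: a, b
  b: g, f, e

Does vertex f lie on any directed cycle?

f is on a cycle iff f can reach itself via ≥1 edge.
f → d → i → b → f — yes.

Yes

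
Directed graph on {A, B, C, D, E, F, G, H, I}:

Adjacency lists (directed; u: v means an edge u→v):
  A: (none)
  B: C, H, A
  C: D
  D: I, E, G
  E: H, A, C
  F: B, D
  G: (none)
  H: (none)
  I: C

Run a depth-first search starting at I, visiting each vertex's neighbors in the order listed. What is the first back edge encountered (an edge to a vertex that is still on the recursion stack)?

D→I

DFS from I (visiting each vertex's neighbors in the order listed); mark gray on enter, black on exit:
I gray
  C gray
    D gray
      D→I: I is gray → back edge
First back edge: D → I.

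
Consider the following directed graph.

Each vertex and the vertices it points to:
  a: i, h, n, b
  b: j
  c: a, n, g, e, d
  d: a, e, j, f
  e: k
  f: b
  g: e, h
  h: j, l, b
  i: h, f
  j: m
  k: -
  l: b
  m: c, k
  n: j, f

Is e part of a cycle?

e lies on a cycle iff there is a path from e back to itself.
Exploring from e, it never reaches itself; equivalently, its strongly connected component is a singleton.

No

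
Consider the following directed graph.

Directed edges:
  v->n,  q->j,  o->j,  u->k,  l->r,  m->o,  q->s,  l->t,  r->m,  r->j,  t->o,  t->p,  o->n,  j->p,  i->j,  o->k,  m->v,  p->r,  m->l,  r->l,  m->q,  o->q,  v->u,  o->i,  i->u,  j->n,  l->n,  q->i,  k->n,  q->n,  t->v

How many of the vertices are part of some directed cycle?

A vertex is on a directed cycle iff it belongs to a strongly connected component of size ≥ 2 (or has a self-loop).
The vertices on cycles are {i, j, l, m, o, p, q, r, t} — 9 in total.

9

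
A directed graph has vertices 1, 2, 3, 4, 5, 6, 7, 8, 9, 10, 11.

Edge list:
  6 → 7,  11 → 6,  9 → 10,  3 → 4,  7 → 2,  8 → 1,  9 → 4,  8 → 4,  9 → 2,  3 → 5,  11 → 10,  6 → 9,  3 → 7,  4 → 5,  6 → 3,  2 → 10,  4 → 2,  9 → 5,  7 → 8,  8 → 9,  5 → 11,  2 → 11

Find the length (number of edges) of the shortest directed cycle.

4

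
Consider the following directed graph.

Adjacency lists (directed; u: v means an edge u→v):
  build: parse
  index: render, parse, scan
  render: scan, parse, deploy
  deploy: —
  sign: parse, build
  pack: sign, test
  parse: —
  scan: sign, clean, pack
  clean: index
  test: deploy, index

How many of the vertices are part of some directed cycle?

6

A vertex is on a directed cycle iff it belongs to a strongly connected component of size ≥ 2 (or has a self-loop).
The vertices on cycles are {pack, scan, test, clean, index, render} — 6 in total.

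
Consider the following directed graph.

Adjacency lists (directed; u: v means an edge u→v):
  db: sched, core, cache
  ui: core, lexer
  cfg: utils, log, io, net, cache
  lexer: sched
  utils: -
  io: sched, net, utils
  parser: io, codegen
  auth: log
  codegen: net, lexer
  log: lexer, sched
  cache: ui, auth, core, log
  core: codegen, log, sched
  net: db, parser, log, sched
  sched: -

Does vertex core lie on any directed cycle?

Yes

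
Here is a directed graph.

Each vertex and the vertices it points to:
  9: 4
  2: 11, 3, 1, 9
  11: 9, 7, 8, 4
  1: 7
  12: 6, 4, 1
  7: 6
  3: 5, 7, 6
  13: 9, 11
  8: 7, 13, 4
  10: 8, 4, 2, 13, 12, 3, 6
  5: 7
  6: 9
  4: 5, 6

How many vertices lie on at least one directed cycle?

A vertex is on a directed cycle iff it belongs to a strongly connected component of size ≥ 2 (or has a self-loop).
The vertices on cycles are {4, 5, 6, 7, 8, 9, 11, 13} — 8 in total.

8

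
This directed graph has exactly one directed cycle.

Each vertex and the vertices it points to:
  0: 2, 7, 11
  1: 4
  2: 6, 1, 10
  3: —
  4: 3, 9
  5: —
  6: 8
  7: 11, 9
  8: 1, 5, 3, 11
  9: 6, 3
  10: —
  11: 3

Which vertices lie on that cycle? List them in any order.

1, 4, 6, 8, 9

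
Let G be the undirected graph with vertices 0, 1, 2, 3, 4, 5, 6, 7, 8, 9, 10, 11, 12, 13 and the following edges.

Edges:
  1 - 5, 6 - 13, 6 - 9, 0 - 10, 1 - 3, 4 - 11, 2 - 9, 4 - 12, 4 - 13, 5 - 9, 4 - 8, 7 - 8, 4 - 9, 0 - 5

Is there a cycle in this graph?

Yes

DFS, tracking each vertex's parent; an edge to a visited non-parent vertex closes a cycle.
Start from 1:
visit 1 (parent –)
  visit 5 (parent 1)
    5–1: parent, skip
    visit 0 (parent 5)
      0–5: parent, skip
      visit 10 (parent 0)
        10–0: parent, skip
    visit 9 (parent 5)
      9–5: parent, skip
      visit 2 (parent 9)
        2–9: parent, skip
      visit 6 (parent 9)
        visit 13 (parent 6)
          visit 4 (parent 13)
            4–9: 9 visited and ≠ parent → cycle
Cycle: 9 – 6 – 13 – 4 – 9.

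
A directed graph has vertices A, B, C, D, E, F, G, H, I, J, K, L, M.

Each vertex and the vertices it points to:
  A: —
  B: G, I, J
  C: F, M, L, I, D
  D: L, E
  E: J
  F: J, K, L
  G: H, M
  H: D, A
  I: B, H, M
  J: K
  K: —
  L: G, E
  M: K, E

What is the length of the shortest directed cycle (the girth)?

For each vertex v, BFS finds the shortest path from v back to v.
The shortest such closed walk is I → B → I, length 2.

2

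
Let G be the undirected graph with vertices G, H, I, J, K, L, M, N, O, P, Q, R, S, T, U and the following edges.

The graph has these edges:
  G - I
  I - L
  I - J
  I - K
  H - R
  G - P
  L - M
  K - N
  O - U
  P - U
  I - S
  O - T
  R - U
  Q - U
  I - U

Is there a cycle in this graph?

Yes

DFS, tracking each vertex's parent; an edge to a visited non-parent vertex closes a cycle.
Start from U:
visit U (parent –)
  visit P (parent U)
    P–U: parent, skip
    visit G (parent P)
      visit I (parent G)
        I–U: U visited and ≠ parent → cycle
Cycle: U – P – G – I – U.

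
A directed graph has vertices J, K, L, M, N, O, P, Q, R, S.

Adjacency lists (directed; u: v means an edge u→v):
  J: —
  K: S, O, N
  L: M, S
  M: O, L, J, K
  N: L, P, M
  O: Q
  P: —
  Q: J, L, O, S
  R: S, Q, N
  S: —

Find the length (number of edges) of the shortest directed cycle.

2

For each vertex v, BFS finds the shortest path from v back to v.
The shortest such closed walk is M → L → M, length 2.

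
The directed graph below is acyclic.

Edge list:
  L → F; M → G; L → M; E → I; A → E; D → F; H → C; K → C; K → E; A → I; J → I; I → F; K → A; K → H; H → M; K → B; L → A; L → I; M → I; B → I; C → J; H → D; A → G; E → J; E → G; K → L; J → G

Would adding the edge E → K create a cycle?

Yes

Adding E→K creates a cycle iff K can already reach E.
Path from K: K → E.
So K → … → E → K is a cycle.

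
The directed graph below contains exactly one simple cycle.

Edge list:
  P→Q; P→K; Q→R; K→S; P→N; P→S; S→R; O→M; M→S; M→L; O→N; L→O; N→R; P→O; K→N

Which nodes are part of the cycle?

L, M, O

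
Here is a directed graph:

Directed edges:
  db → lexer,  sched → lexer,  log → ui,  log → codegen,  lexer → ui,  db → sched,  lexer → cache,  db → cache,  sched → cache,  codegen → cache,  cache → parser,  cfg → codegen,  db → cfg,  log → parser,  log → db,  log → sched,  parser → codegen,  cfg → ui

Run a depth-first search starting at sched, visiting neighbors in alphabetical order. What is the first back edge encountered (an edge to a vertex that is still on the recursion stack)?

DFS from sched (visiting neighbors in alphabetical order); mark gray on enter, black on exit:
sched gray
  cache gray
    parser gray
      codegen gray
        codegen→cache: cache is gray → back edge
First back edge: codegen → cache.

codegen→cache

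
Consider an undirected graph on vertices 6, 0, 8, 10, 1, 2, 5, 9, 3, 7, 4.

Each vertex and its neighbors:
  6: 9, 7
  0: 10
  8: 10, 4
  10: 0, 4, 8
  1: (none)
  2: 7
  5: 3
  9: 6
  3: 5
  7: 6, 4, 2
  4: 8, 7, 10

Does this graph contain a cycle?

DFS, tracking each vertex's parent; an edge to a visited non-parent vertex closes a cycle.
Start from 6:
visit 6 (parent –)
  visit 9 (parent 6)
    9–6: parent, skip
  visit 7 (parent 6)
    7–6: parent, skip
    visit 4 (parent 7)
      visit 8 (parent 4)
        visit 10 (parent 8)
          visit 0 (parent 10)
            0–10: parent, skip
          10–4: 4 visited and ≠ parent → cycle
Cycle: 4 – 8 – 10 – 4.

Yes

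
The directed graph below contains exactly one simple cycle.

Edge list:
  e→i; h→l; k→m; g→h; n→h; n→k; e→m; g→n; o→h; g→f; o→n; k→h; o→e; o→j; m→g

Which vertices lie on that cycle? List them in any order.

DFS with gray/black marking from m:
m gray
  g gray
    h gray
      l gray
      l black
    h black
    f gray
    f black
    n gray
      k gray
        k→m: m is gray → back edge
Back edge closes the cycle m → g → n → k → m; its vertices are {g, k, m, n}.

g, k, m, n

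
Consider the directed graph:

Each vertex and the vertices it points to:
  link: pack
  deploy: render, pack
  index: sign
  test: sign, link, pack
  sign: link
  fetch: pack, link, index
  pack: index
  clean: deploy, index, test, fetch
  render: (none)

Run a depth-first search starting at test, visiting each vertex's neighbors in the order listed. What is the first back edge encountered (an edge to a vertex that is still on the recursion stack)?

DFS from test (visiting each vertex's neighbors in the order listed); mark gray on enter, black on exit:
test gray
  sign gray
    link gray
      pack gray
        index gray
          index→sign: sign is gray → back edge
First back edge: index → sign.

index→sign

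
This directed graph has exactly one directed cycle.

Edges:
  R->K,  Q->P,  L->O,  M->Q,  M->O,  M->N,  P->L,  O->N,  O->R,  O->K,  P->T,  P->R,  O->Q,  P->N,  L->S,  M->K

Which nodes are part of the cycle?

DFS with gray/black marking from Q:
Q gray
  P gray
    L gray
      O gray
        N gray
        N black
        R gray
          K gray
          K black
        R black
        O→Q: Q is gray → back edge
Back edge closes the cycle Q → P → L → O → Q; its vertices are {L, O, P, Q}.

L, O, P, Q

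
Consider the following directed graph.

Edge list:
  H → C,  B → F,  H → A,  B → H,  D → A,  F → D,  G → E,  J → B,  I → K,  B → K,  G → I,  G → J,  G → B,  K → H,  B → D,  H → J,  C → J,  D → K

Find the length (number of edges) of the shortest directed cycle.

3

For each vertex v, BFS finds the shortest path from v back to v.
The shortest such closed walk is B → H → J → B, length 3.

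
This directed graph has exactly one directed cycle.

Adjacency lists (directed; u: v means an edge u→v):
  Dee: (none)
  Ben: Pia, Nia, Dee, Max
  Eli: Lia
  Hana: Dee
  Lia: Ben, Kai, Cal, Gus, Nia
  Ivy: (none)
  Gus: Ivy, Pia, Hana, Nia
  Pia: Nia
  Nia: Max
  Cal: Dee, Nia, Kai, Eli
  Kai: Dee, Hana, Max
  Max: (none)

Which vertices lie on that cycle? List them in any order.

DFS with gray/black marking from Lia:
Lia gray
  Ben gray
    Pia gray
      Nia gray
        Max gray
        Max black
      Nia black
    Pia black
    Ben→Nia: Nia black — skip
    Dee gray
    Dee black
    Ben→Max: Max black — skip
  Ben black
  Kai gray
    Kai→Dee: Dee black — skip
    Hana gray
      Hana→Dee: Dee black — skip
    Hana black
    Kai→Max: Max black — skip
  Kai black
  Cal gray
    Cal→Dee: Dee black — skip
    Cal→Nia: Nia black — skip
    Cal→Kai: Kai black — skip
    Eli gray
      Eli→Lia: Lia is gray → back edge
Back edge closes the cycle Lia → Cal → Eli → Lia; its vertices are {Cal, Eli, Lia}.

Cal, Eli, Lia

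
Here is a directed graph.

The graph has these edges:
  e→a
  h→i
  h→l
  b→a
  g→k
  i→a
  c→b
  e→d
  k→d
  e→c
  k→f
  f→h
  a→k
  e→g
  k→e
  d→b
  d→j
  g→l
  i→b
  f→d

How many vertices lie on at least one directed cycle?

10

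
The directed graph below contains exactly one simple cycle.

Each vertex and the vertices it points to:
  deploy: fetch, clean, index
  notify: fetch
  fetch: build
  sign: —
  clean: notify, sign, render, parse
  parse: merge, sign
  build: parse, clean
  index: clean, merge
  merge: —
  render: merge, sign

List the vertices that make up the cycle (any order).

DFS with gray/black marking from fetch:
fetch gray
  build gray
    parse gray
      merge gray
      merge black
      sign gray
      sign black
    parse black
    clean gray
      notify gray
        notify→fetch: fetch is gray → back edge
Back edge closes the cycle fetch → build → clean → notify → fetch; its vertices are {build, clean, fetch, notify}.

build, clean, fetch, notify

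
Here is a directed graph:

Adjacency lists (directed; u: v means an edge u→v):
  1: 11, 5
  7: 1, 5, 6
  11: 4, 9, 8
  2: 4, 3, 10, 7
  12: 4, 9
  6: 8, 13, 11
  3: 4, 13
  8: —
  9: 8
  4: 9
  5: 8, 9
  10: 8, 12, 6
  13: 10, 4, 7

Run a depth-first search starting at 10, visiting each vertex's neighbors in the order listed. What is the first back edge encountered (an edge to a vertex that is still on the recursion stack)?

13->10

DFS from 10 (visiting each vertex's neighbors in the order listed); mark gray on enter, black on exit:
10 gray
  8 gray
  8 black
  12 gray
    4 gray
      9 gray
        9→8: 8 black — skip
      9 black
    4 black
    12→9: 9 black — skip
  12 black
  6 gray
    6→8: 8 black — skip
    13 gray
      13→10: 10 is gray → back edge
First back edge: 13 → 10.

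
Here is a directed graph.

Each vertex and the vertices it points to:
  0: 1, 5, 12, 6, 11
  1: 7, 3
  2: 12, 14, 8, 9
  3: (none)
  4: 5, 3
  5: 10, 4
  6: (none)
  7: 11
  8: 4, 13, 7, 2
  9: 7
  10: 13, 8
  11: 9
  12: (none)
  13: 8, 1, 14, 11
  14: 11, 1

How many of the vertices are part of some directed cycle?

9

A vertex is on a directed cycle iff it belongs to a strongly connected component of size ≥ 2 (or has a self-loop).
The vertices on cycles are {2, 4, 5, 7, 8, 9, 10, 11, 13} — 9 in total.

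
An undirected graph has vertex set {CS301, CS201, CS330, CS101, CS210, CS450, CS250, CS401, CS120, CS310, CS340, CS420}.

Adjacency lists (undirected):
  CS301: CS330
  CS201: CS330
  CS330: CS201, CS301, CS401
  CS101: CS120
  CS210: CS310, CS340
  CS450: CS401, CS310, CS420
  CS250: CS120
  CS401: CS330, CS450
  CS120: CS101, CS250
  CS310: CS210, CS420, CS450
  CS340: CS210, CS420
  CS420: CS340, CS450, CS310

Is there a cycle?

Yes

DFS, tracking each vertex's parent; an edge to a visited non-parent vertex closes a cycle.
Start from CS250:
visit CS250 (parent –)
  visit CS120 (parent CS250)
    visit CS101 (parent CS120)
      CS101–CS120: parent, skip
    CS120–CS250: parent, skip
visit CS301 (parent –)
  visit CS330 (parent CS301)
    visit CS201 (parent CS330)
      CS201–CS330: parent, skip
    CS330–CS301: parent, skip
    visit CS401 (parent CS330)
      CS401–CS330: parent, skip
      visit CS450 (parent CS401)
        CS450–CS401: parent, skip
        visit CS310 (parent CS450)
          visit CS210 (parent CS310)
            CS210–CS310: parent, skip
            visit CS340 (parent CS210)
              CS340–CS210: parent, skip
              visit CS420 (parent CS340)
                CS420–CS340: parent, skip
                CS420–CS450: CS450 visited and ≠ parent → cycle
Cycle: CS450 – CS310 – CS210 – CS340 – CS420 – CS450.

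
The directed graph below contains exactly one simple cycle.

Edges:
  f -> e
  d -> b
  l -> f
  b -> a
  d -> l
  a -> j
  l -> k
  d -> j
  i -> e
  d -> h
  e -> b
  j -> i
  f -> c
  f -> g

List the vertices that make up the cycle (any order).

a, b, e, i, j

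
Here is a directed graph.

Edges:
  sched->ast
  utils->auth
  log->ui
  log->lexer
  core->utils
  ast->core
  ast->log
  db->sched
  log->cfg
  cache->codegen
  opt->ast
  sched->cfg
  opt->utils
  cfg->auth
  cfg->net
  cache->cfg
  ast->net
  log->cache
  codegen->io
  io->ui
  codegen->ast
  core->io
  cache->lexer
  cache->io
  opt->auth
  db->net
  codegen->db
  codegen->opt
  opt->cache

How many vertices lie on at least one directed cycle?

7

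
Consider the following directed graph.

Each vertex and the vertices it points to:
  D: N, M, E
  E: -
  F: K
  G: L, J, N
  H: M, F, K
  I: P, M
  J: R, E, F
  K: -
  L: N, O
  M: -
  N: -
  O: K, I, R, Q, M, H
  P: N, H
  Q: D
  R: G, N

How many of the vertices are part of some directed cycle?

A vertex is on a directed cycle iff it belongs to a strongly connected component of size ≥ 2 (or has a self-loop).
The vertices on cycles are {G, J, L, O, R} — 5 in total.

5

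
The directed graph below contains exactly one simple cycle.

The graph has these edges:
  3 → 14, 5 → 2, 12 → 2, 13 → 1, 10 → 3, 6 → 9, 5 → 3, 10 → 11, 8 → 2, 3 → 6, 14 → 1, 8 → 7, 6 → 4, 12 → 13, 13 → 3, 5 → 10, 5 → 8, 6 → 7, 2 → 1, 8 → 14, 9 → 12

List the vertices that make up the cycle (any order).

DFS with gray/black marking from 3:
3 gray
  6 gray
    4 gray
    4 black
    7 gray
    7 black
    9 gray
      12 gray
        2 gray
          1 gray
          1 black
        2 black
        13 gray
          13→1: 1 black — skip
          13→3: 3 is gray → back edge
Back edge closes the cycle 3 → 6 → 9 → 12 → 13 → 3; its vertices are {3, 6, 9, 12, 13}.

3, 6, 9, 12, 13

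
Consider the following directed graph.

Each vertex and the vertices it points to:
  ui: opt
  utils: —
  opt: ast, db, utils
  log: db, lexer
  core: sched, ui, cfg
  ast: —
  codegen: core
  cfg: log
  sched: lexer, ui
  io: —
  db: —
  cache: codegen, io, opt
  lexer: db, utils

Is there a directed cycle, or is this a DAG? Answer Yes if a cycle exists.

DFS with white/gray/black marking, starting from core:
core gray
  sched gray
    lexer gray
      db gray
      db black
      utils gray
      utils black
    lexer black
    ui gray
      opt gray
        ast gray
        ast black
        opt→db: db black — skip
        opt→utils: utils black — skip
      opt black
    ui black
  sched black
  core→ui: ui black — skip
  cfg gray
    log gray
      log→db: db black — skip
      log→lexer: lexer black — skip
    log black
  cfg black
core black
codegen gray
  codegen→core: core black — skip
codegen black
io gray
io black
cache gray
  cache→codegen: codegen black — skip
  cache→io: io black — skip
  cache→opt: opt black — skip
cache black
Every edge goes to a white or black vertex — no back edge, so the graph is acyclic.

No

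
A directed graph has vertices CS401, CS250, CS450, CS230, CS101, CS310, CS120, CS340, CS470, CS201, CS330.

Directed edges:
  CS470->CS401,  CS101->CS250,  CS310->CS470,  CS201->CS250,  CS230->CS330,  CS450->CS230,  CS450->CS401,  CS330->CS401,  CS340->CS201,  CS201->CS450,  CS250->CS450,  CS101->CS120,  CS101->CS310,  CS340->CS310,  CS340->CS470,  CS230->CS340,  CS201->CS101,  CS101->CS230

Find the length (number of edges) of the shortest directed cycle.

4

For each vertex v, BFS finds the shortest path from v back to v.
The shortest such closed walk is CS101 → CS230 → CS340 → CS201 → CS101, length 4.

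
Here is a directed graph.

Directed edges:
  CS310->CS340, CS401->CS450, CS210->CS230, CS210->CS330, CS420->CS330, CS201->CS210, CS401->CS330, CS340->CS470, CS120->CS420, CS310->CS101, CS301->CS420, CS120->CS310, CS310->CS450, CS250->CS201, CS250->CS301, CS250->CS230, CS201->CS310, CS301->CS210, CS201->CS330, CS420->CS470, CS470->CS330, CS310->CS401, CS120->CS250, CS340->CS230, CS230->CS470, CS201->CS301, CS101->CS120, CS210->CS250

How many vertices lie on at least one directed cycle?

A vertex is on a directed cycle iff it belongs to a strongly connected component of size ≥ 2 (or has a self-loop).
The vertices on cycles are {CS101, CS120, CS201, CS210, CS250, CS301, CS310} — 7 in total.

7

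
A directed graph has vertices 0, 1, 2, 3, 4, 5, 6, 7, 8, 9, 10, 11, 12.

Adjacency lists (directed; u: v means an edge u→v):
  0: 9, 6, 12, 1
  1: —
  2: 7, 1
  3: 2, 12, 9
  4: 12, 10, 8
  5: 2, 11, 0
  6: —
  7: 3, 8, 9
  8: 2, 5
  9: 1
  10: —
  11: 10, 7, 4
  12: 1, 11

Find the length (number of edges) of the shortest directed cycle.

3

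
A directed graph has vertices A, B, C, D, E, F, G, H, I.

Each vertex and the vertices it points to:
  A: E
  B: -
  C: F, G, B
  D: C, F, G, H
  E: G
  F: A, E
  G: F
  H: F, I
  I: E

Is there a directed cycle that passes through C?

No

C lies on a cycle iff there is a path from C back to itself.
Exploring from C, it never reaches itself; equivalently, its strongly connected component is a singleton.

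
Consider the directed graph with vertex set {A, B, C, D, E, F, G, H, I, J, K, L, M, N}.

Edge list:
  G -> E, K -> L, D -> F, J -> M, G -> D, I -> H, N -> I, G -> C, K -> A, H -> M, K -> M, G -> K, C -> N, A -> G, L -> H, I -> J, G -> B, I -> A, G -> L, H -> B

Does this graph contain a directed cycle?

Yes

DFS with white/gray/black marking, starting from I:
I gray
  A gray
    G gray
      C gray
        N gray
          N→I: I is gray → back edge
Back edge found, so a cycle exists: I → A → G → C → N → I.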